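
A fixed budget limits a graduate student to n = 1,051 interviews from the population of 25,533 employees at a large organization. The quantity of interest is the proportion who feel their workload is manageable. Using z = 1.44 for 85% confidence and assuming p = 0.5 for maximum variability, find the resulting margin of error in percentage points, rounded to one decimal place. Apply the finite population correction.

Finite-population factor: (N−n)/(N−1) = (25533−1051)/(25533−1) = 0.9589.
SE(p̂) = √[p(1−p)/n · (N−n)/(N−1)] = √[0.2500/1051 × 0.9589] = 0.01510.
E = z × SE = 1.44 × 0.01510 = 0.02175 ≈ 2.2 percentage points.

2.2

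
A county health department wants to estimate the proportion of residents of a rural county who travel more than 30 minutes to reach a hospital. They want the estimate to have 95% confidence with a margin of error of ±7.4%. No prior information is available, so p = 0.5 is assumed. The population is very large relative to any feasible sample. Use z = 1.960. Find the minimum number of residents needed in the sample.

With p = 0.5, p(1−p) = 0.25.
n = z²·p(1−p)/E² = 1.960² × 0.2500 / 0.074² = 3.8416 × 0.2500 / 0.005476 ≈ 175.38.
Rounding up gives n = 176.

176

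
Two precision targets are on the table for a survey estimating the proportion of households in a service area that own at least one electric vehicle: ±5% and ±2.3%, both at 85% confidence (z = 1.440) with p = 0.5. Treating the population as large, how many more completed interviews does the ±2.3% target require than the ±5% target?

772

At ±5%: n = 1.440² × 0.2500 / 0.050² ≈ 207.36 → 208.
At ±2.3%: n = 1.440² × 0.2500 / 0.023² ≈ 979.96 → 980.
Additional respondents: 980 − 208 = 772.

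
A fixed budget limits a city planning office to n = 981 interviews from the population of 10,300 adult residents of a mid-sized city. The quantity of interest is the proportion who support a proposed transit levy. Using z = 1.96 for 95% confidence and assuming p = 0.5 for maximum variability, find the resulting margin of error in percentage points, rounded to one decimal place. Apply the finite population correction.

Finite-population factor: (N−n)/(N−1) = (10300−981)/(10300−1) = 0.9048.
SE(p̂) = √[p(1−p)/n · (N−n)/(N−1)] = √[0.2500/981 × 0.9048] = 0.01519.
E = z × SE = 1.96 × 0.01519 = 0.02976 ≈ 3.0 percentage points.

3.0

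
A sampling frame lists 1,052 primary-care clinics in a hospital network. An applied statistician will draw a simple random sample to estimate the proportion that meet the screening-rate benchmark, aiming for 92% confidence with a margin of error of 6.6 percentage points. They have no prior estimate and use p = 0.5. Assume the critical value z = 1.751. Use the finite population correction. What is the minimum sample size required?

151

Unadjusted: n₀ = 1.751² × 0.50 × 0.50 / 0.066² ≈ 175.96, so n₀ = 176.
Finite population correction with N = 1,052: n = n₀ / (1 + (n₀−1)/N) = 176 / (1 + 175/1052) = 176 / 1.1663 ≈ 150.90.
Rounding up, n = 151.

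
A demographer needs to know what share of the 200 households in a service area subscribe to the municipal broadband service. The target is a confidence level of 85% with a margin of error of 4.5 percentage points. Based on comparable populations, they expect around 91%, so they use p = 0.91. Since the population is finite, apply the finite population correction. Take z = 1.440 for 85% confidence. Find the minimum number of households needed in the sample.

Unadjusted: n₀ = 1.440² × 0.91 × 0.09 / 0.045² ≈ 83.87, so n₀ = 84.
Finite population correction with N = 200: n = n₀ / (1 + (n₀−1)/N) = 84 / (1 + 83/200) = 84 / 1.4150 ≈ 59.36.
Rounding up, n = 60.

60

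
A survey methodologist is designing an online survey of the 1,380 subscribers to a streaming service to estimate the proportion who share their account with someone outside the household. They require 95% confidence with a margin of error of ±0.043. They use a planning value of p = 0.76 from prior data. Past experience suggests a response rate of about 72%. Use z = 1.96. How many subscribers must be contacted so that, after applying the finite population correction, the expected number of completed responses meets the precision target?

Completed interviews needed (unadjusted): n₀ = 1.96² × 0.1824 / 0.043² ≈ 378.97 → 379.
FPC for N = 1,380: n = 379 / (1 + 378/1380) = 379 / 1.2739 ≈ 297.51 → 298.
At a 72% response rate, contacts needed = 298 / 0.72 ≈ 413.89 → 414.

414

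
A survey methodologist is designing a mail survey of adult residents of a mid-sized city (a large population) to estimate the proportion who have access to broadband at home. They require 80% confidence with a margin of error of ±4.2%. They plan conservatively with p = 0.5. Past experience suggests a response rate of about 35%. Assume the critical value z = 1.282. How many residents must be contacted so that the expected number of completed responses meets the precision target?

666

Completed interviews needed: n₀ = 1.282² × 0.2500 / 0.042² ≈ 232.93 → 233.
At a 35% response rate, contacts needed = 233 / 0.35 ≈ 665.71 → 666.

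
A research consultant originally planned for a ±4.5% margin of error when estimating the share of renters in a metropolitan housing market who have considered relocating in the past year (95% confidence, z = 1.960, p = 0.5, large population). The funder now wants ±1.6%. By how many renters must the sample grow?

3277

At ±4.5%: n = 1.960² × 0.2500 / 0.045² ≈ 474.27 → 475.
At ±1.6%: n = 1.960² × 0.2500 / 0.016² ≈ 3751.56 → 3752.
Additional respondents: 3752 − 475 = 3277.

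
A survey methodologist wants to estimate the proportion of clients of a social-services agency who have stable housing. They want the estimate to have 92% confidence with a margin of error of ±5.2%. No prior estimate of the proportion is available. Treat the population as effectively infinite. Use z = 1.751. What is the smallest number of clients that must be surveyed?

284

With no prior estimate, use p = 0.5, giving p(1−p) = 0.25.
n = z²·p(1−p)/E² = 1.751² × 0.2500 / 0.052² = 3.0660 × 0.2500 / 0.002704 ≈ 283.47.
Rounding up gives n = 284.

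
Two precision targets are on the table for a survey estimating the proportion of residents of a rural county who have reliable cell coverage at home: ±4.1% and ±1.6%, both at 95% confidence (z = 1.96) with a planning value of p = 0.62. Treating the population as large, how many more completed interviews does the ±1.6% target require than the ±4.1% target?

2997

At ±4.1%: n = 1.96² × 0.2356 / 0.041² ≈ 538.42 → 539.
At ±1.6%: n = 1.96² × 0.2356 / 0.016² ≈ 3535.47 → 3536.
Additional respondents: 3536 − 539 = 2997.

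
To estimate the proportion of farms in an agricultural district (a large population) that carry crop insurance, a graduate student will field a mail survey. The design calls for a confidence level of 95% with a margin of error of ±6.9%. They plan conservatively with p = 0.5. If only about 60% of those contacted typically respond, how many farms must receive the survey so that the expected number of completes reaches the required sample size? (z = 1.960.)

337

Completed interviews needed: n₀ = 1.960² × 0.2500 / 0.069² ≈ 201.72 → 202.
At a 60% response rate, contacts needed = 202 / 0.60 ≈ 336.67 → 337.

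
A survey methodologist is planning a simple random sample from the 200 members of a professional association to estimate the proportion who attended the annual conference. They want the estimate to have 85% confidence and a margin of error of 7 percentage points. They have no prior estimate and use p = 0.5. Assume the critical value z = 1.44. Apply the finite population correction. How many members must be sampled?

Unadjusted: n₀ = 1.44² × 0.50 × 0.50 / 0.070² ≈ 105.80, so n₀ = 106.
Finite population correction with N = 200: n = n₀ / (1 + (n₀−1)/N) = 106 / (1 + 105/200) = 106 / 1.5250 ≈ 69.51.
Rounding up, n = 70.

70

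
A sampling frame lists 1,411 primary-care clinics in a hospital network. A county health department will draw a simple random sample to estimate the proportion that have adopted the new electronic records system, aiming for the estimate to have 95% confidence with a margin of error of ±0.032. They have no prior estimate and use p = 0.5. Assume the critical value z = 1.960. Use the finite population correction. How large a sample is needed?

564

Unadjusted: n₀ = 1.960² × 0.50 × 0.50 / 0.032² ≈ 937.89, so n₀ = 938.
Finite population correction with N = 1,411: n = n₀ / (1 + (n₀−1)/N) = 938 / (1 + 937/1411) = 938 / 1.6641 ≈ 563.68.
Rounding up, n = 564.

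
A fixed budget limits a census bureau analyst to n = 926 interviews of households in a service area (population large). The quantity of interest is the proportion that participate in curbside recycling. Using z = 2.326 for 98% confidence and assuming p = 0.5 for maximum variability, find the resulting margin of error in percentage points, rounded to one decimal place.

SE(p̂) = √[p(1−p)/n] = √[0.2500/926] = 0.01643.
E = z × SE = 2.326 × 0.01643 = 0.03822, or 3.8 percentage points.

3.8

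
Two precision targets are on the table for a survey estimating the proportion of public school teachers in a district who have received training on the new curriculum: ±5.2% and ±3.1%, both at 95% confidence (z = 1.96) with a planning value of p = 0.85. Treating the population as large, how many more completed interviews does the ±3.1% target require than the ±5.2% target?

At ±5.2%: n = 1.96² × 0.1275 / 0.052² ≈ 181.14 → 182.
At ±3.1%: n = 1.96² × 0.1275 / 0.031² ≈ 509.68 → 510.
Additional respondents: 510 − 182 = 328.

328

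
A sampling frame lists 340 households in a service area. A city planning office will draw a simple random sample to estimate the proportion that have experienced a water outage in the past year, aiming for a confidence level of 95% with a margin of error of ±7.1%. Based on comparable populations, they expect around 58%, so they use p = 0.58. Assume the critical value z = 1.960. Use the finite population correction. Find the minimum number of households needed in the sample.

Unadjusted: n₀ = 1.960² × 0.58 × 0.42 / 0.071² ≈ 185.64, so n₀ = 186.
Finite population correction with N = 340: n = n₀ / (1 + (n₀−1)/N) = 186 / (1 + 185/340) = 186 / 1.5441 ≈ 120.46.
Rounding up, n = 121.

121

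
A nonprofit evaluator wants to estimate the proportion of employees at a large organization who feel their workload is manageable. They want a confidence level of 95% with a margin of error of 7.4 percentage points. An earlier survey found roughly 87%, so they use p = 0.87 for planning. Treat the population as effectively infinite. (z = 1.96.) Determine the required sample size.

With p = 0.87, p(1−p) = 0.1131.
n = z²·p(1−p)/E² = 1.96² × 0.1131 / 0.074² = 3.8416 × 0.1131 / 0.005476 ≈ 79.34.
Rounding up gives n = 80.

80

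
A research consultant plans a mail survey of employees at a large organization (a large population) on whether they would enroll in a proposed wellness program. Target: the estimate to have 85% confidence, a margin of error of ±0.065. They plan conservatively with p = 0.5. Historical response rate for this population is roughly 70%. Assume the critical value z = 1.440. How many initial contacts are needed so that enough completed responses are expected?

Completed interviews needed: n₀ = 1.440² × 0.2500 / 0.065² ≈ 122.70 → 123.
At a 70% response rate, contacts needed = 123 / 0.70 ≈ 175.71 → 176.

176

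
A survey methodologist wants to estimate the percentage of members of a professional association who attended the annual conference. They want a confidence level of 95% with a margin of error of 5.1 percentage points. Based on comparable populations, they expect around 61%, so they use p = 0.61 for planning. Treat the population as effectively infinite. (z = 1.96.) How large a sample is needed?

With p = 0.61, p(1−p) = 0.2379.
n = z²·p(1−p)/E² = 1.96² × 0.2379 / 0.051² = 3.8416 × 0.2379 / 0.002601 ≈ 351.37.
Rounding up gives n = 352.

352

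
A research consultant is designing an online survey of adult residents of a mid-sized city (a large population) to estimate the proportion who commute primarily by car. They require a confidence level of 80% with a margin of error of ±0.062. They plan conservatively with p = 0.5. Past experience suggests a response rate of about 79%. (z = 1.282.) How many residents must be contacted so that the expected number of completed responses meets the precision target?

136

Completed interviews needed: n₀ = 1.282² × 0.2500 / 0.062² ≈ 106.89 → 107.
At a 79% response rate, contacts needed = 107 / 0.79 ≈ 135.44 → 136.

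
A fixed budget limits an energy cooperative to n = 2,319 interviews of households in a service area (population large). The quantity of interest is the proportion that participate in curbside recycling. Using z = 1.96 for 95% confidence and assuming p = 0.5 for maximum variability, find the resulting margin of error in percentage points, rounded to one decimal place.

2.0

SE(p̂) = √[p(1−p)/n] = √[0.2500/2319] = 0.01038.
E = z × SE = 1.96 × 0.01038 = 0.02035, or 2.0 percentage points.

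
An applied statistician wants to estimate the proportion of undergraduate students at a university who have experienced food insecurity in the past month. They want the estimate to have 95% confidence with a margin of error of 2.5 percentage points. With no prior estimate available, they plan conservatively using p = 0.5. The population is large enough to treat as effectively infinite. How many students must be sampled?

1537

For 95% confidence, z = 1.960.
With p = 0.5, p(1−p) = 0.25.
n = z²·p(1−p)/E² = 1.960² × 0.2500 / 0.025² = 3.8416 × 0.2500 / 0.000625 ≈ 1536.64.
Rounding up gives n = 1537.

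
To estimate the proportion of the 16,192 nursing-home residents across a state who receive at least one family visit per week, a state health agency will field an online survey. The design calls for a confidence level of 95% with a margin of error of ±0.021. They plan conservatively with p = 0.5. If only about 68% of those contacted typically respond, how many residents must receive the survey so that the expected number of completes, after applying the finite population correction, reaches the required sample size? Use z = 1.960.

Completed interviews needed (unadjusted): n₀ = 1.960² × 0.2500 / 0.021² ≈ 2177.78 → 2178.
FPC for N = 16,192: n = 2178 / (1 + 2177/16192) = 2178 / 1.1344 ≈ 1919.87 → 1920.
At a 68% response rate, contacts needed = 1920 / 0.68 ≈ 2823.53 → 2824.

2824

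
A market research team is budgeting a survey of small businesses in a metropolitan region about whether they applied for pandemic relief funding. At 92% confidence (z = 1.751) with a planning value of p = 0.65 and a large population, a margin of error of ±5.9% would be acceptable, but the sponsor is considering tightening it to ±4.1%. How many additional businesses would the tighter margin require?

214

At ±5.9%: n = 1.751² × 0.2275 / 0.059² ≈ 200.38 → 201.
At ±4.1%: n = 1.751² × 0.2275 / 0.041² ≈ 414.94 → 415.
Additional respondents: 415 − 201 = 214.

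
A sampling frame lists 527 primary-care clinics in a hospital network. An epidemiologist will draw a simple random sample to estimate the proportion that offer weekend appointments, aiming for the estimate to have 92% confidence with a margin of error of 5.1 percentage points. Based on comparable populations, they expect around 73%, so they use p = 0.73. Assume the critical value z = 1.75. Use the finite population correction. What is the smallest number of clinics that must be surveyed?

Unadjusted: n₀ = 1.75² × 0.73 × 0.27 / 0.051² ≈ 232.07, so n₀ = 233.
Finite population correction with N = 527: n = n₀ / (1 + (n₀−1)/N) = 233 / (1 + 232/527) = 233 / 1.4402 ≈ 161.78.
Rounding up, n = 162.

162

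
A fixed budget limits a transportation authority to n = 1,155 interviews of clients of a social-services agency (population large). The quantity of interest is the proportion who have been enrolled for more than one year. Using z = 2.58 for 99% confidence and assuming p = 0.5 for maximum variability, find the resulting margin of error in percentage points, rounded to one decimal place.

SE(p̂) = √[p(1−p)/n] = √[0.2500/1155] = 0.01471.
E = z × SE = 2.58 × 0.01471 = 0.03796, or 3.8 percentage points.

3.8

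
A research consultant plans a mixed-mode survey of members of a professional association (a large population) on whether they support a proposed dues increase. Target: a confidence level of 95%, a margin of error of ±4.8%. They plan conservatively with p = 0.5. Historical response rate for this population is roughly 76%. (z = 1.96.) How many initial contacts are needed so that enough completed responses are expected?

Completed interviews needed: n₀ = 1.96² × 0.2500 / 0.048² ≈ 416.84 → 417.
At a 76% response rate, contacts needed = 417 / 0.76 ≈ 548.68 → 549.

549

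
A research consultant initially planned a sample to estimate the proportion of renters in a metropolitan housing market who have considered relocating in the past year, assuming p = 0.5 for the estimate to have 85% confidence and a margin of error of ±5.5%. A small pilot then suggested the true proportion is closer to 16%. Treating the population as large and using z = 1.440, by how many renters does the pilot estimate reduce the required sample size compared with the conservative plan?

Conservative (p = 0.5): n = 1.440² × 0.25 / 0.055² ≈ 171.37 → 172.
Using p = 0.16: p(1−p) = 0.1344, so n = 1.440² × 0.1344 / 0.055² ≈ 92.13 → 93.
Reduction: 172 − 93 = 79.

79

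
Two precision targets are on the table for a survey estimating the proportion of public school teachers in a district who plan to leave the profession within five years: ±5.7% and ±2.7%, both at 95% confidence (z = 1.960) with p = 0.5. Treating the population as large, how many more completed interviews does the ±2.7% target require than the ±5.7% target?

1022

At ±5.7%: n = 1.960² × 0.2500 / 0.057² ≈ 295.60 → 296.
At ±2.7%: n = 1.960² × 0.2500 / 0.027² ≈ 1317.42 → 1318.
Additional respondents: 1318 − 296 = 1022.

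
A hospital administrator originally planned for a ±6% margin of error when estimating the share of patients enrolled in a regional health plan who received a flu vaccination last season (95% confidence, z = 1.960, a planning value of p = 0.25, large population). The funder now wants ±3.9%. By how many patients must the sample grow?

At ±6%: n = 1.960² × 0.1875 / 0.060² ≈ 200.08 → 201.
At ±3.9%: n = 1.960² × 0.1875 / 0.039² ≈ 473.57 → 474.
Additional respondents: 474 − 201 = 273.

273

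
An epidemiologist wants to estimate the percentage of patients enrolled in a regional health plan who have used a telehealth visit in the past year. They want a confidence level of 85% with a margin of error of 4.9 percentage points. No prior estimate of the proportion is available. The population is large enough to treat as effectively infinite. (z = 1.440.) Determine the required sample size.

With no prior estimate, use p = 0.5, giving p(1−p) = 0.25.
n = z²·p(1−p)/E² = 1.440² × 0.2500 / 0.049² = 2.0736 × 0.2500 / 0.002401 ≈ 215.91.
Rounding up gives n = 216.

216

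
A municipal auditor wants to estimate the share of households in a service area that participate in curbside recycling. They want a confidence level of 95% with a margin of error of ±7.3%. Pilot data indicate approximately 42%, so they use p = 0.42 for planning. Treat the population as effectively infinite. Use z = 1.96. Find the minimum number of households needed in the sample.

176

With p = 0.42, p(1−p) = 0.2436.
n = z²·p(1−p)/E² = 1.96² × 0.2436 / 0.073² = 3.8416 × 0.2436 / 0.005329 ≈ 175.61.
Rounding up gives n = 176.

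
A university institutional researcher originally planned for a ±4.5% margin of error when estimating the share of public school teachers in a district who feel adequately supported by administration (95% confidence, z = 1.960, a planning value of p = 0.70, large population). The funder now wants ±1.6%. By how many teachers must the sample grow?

2753

At ±4.5%: n = 1.960² × 0.2100 / 0.045² ≈ 398.39 → 399.
At ±1.6%: n = 1.960² × 0.2100 / 0.016² ≈ 3151.31 → 3152.
Additional respondents: 3152 − 399 = 2753.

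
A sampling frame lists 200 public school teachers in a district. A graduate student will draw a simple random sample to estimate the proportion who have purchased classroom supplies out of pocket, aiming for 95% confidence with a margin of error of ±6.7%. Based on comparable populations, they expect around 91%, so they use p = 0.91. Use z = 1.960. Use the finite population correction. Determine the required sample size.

53

Unadjusted: n₀ = 1.960² × 0.91 × 0.09 / 0.067² ≈ 70.09, so n₀ = 71.
Finite population correction with N = 200: n = n₀ / (1 + (n₀−1)/N) = 71 / (1 + 70/200) = 71 / 1.3500 ≈ 52.59.
Rounding up, n = 53.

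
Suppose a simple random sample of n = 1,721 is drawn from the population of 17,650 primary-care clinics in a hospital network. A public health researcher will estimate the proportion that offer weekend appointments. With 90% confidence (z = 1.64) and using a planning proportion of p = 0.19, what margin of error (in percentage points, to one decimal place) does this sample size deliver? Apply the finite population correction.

1.5

Finite-population factor: (N−n)/(N−1) = (17650−1721)/(17650−1) = 0.9025.
SE(p̂) = √[p(1−p)/n · (N−n)/(N−1)] = √[0.1539/1721 × 0.9025] = 0.00898.
E = z × SE = 1.64 × 0.00898 = 0.01473 ≈ 1.5 percentage points.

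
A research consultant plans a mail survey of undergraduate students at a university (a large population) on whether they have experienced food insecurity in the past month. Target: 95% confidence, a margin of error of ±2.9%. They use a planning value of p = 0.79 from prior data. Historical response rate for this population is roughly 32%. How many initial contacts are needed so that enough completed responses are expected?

For 95% confidence, z = 1.96.
Completed interviews needed: n₀ = 1.96² × 0.1659 / 0.029² ≈ 757.81 → 758.
At a 32% response rate, contacts needed = 758 / 0.32 ≈ 2368.75 → 2369.

2369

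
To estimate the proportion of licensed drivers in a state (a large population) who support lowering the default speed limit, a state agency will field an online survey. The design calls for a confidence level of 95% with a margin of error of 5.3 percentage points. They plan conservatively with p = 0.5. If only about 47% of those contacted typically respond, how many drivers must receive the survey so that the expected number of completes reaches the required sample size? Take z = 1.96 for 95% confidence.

Completed interviews needed: n₀ = 1.96² × 0.2500 / 0.053² ≈ 341.90 → 342.
At a 47% response rate, contacts needed = 342 / 0.47 ≈ 727.66 → 728.

728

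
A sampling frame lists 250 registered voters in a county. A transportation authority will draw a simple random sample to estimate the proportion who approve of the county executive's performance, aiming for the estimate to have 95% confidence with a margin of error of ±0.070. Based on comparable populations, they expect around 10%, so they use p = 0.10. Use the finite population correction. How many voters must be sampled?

For 95% confidence, z = 1.960.
Unadjusted: n₀ = 1.960² × 0.10 × 0.90 / 0.070² ≈ 70.56, so n₀ = 71.
Finite population correction with N = 250: n = n₀ / (1 + (n₀−1)/N) = 71 / (1 + 70/250) = 71 / 1.2800 ≈ 55.47.
Rounding up, n = 56.

56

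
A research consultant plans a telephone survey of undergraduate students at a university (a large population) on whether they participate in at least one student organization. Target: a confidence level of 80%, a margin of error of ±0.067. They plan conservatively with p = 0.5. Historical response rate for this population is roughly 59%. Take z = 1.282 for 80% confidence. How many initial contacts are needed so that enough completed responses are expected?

Completed interviews needed: n₀ = 1.282² × 0.2500 / 0.067² ≈ 91.53 → 92.
At a 59% response rate, contacts needed = 92 / 0.59 ≈ 155.93 → 156.

156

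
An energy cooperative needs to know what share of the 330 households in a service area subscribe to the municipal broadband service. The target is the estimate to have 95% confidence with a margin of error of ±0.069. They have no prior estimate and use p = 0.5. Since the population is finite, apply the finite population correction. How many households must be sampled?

For 95% confidence, z = 1.96.
Unadjusted: n₀ = 1.96² × 0.50 × 0.50 / 0.069² ≈ 201.72, so n₀ = 202.
Finite population correction with N = 330: n = n₀ / (1 + (n₀−1)/N) = 202 / (1 + 201/330) = 202 / 1.6091 ≈ 125.54.
Rounding up, n = 126.

126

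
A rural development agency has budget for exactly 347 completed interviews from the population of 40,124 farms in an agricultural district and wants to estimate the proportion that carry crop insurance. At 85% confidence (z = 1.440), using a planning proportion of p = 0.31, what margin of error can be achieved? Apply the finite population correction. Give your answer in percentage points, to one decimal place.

Finite-population factor: (N−n)/(N−1) = (40124−347)/(40124−1) = 0.9914.
SE(p̂) = √[p(1−p)/n · (N−n)/(N−1)] = √[0.2139/347 × 0.9914] = 0.02472.
E = z × SE = 1.440 × 0.02472 = 0.03560 ≈ 3.6 percentage points.

3.6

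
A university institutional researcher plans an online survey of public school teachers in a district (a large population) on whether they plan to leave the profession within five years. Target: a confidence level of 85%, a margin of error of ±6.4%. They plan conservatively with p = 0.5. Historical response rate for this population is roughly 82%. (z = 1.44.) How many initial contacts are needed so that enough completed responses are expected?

155

Completed interviews needed: n₀ = 1.44² × 0.2500 / 0.064² ≈ 126.56 → 127.
At an 82% response rate, contacts needed = 127 / 0.82 ≈ 154.88 → 155.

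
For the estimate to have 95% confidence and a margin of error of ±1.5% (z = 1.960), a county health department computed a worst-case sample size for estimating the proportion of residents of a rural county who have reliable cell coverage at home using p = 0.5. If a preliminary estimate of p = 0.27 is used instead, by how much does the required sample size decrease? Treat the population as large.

Conservative (p = 0.5): n = 1.960² × 0.25 / 0.015² ≈ 4268.44 → 4269.
Using p = 0.27: p(1−p) = 0.1971, so n = 1.960² × 0.1971 / 0.015² ≈ 3365.24 → 3366.
Reduction: 4269 − 3366 = 903.

903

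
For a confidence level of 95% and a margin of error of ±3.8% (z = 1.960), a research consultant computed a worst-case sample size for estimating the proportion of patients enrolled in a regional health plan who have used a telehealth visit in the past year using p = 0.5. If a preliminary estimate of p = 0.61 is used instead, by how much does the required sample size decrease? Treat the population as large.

33

Conservative (p = 0.5): n = 1.960² × 0.25 / 0.038² ≈ 665.10 → 666.
Using p = 0.61: p(1−p) = 0.2379, so n = 1.960² × 0.2379 / 0.038² ≈ 632.91 → 633.
Reduction: 666 − 633 = 33.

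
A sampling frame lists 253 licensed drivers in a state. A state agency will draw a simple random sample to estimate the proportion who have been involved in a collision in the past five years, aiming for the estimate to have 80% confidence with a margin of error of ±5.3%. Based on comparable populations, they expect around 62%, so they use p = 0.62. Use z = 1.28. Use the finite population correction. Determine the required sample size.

90

Unadjusted: n₀ = 1.28² × 0.62 × 0.38 / 0.053² ≈ 137.42, so n₀ = 138.
Finite population correction with N = 253: n = n₀ / (1 + (n₀−1)/N) = 138 / (1 + 137/253) = 138 / 1.5415 ≈ 89.52.
Rounding up, n = 90.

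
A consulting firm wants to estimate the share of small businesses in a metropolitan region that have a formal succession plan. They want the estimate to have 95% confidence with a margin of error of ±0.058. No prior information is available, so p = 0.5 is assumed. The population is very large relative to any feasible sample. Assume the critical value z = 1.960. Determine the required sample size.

286

With p = 0.5, p(1−p) = 0.25.
n = z²·p(1−p)/E² = 1.960² × 0.2500 / 0.058² = 3.8416 × 0.2500 / 0.003364 ≈ 285.49.
Rounding up gives n = 286.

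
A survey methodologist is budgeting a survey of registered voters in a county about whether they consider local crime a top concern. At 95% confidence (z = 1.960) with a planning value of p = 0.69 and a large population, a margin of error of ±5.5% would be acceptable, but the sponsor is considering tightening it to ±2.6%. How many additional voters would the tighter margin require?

944

At ±5.5%: n = 1.960² × 0.2139 / 0.055² ≈ 271.64 → 272.
At ±2.6%: n = 1.960² × 0.2139 / 0.026² ≈ 1215.56 → 1216.
Additional respondents: 1216 − 272 = 944.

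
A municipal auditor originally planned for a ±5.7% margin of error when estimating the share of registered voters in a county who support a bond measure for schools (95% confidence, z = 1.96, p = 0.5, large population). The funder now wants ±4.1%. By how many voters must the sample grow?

At ±5.7%: n = 1.96² × 0.2500 / 0.057² ≈ 295.60 → 296.
At ±4.1%: n = 1.96² × 0.2500 / 0.041² ≈ 571.33 → 572.
Additional respondents: 572 − 296 = 276.

276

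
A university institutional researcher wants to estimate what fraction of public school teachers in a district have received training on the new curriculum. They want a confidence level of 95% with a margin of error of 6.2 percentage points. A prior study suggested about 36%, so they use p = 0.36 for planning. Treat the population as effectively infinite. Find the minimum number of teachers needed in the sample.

231

For 95% confidence, z = 1.960.
With p = 0.36, p(1−p) = 0.2304.
n = z²·p(1−p)/E² = 1.960² × 0.2304 / 0.062² = 3.8416 × 0.2304 / 0.003844 ≈ 230.26.
Rounding up gives n = 231.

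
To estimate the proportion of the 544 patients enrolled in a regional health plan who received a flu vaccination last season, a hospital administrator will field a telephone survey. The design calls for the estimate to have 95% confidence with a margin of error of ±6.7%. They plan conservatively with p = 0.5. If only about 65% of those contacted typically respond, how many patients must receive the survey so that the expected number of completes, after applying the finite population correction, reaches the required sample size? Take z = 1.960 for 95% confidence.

Completed interviews needed (unadjusted): n₀ = 1.960² × 0.2500 / 0.067² ≈ 213.95 → 214.
FPC for N = 544: n = 214 / (1 + 213/544) = 214 / 1.3915 ≈ 153.79 → 154.
At a 65% response rate, contacts needed = 154 / 0.65 ≈ 236.92 → 237.

237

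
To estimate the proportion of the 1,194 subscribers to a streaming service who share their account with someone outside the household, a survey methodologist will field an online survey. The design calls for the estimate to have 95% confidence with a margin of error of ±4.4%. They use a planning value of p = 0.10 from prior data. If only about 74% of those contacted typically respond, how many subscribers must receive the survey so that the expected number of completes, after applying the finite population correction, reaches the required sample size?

211

For 95% confidence, z = 1.96.
Completed interviews needed (unadjusted): n₀ = 1.96² × 0.0900 / 0.044² ≈ 178.59 → 179.
FPC for N = 1,194: n = 179 / (1 + 178/1194) = 179 / 1.1491 ≈ 155.78 → 156.
At a 74% response rate, contacts needed = 156 / 0.74 ≈ 210.81 → 211.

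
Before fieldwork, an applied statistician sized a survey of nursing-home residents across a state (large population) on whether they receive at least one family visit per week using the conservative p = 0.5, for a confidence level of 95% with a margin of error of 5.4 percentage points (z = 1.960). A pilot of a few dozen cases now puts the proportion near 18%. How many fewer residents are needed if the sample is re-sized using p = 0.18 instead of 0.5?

135

Conservative (p = 0.5): n = 1.960² × 0.25 / 0.054² ≈ 329.36 → 330.
Using p = 0.18: p(1−p) = 0.1476, so n = 1.960² × 0.1476 / 0.054² ≈ 194.45 → 195.
Reduction: 330 − 195 = 135.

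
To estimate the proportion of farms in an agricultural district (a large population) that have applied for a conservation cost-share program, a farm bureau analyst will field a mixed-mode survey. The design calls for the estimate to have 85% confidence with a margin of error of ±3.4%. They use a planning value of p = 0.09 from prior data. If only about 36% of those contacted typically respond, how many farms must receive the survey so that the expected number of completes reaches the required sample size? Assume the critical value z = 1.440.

Completed interviews needed: n₀ = 1.440² × 0.0819 / 0.034² ≈ 146.91 → 147.
At a 36% response rate, contacts needed = 147 / 0.36 ≈ 408.33 → 409.

409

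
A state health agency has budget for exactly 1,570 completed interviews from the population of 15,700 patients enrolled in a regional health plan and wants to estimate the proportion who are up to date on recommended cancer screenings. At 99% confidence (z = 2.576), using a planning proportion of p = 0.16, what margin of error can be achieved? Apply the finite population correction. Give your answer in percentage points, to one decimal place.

2.3

Finite-population factor: (N−n)/(N−1) = (15700−1570)/(15700−1) = 0.9001.
SE(p̂) = √[p(1−p)/n · (N−n)/(N−1)] = √[0.1344/1570 × 0.9001] = 0.00878.
E = z × SE = 2.576 × 0.00878 = 0.02261 ≈ 2.3 percentage points.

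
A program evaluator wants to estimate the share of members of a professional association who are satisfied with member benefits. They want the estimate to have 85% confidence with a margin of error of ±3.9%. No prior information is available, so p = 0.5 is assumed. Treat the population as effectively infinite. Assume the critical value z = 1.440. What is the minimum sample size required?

341

With p = 0.5, p(1−p) = 0.25.
n = z²·p(1−p)/E² = 1.440² × 0.2500 / 0.039² = 2.0736 × 0.2500 / 0.001521 ≈ 340.83.
Rounding up gives n = 341.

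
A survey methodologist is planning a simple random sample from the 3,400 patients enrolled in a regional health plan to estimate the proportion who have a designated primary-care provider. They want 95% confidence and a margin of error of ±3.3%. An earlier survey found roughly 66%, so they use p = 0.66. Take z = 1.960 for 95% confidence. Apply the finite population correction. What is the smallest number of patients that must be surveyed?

643

Unadjusted: n₀ = 1.960² × 0.66 × 0.34 / 0.033² ≈ 791.60, so n₀ = 792.
Finite population correction with N = 3,400: n = n₀ / (1 + (n₀−1)/N) = 792 / (1 + 791/3400) = 792 / 1.2326 ≈ 642.52.
Rounding up, n = 643.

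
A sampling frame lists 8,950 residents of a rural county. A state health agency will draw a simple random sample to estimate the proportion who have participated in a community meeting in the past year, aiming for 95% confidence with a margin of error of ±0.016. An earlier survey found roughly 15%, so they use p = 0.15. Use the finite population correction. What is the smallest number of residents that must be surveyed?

1577

For 95% confidence, z = 1.960.
Unadjusted: n₀ = 1.960² × 0.15 × 0.85 / 0.016² ≈ 1913.30, so n₀ = 1914.
Finite population correction with N = 8,950: n = n₀ / (1 + (n₀−1)/N) = 1914 / (1 + 1913/8950) = 1914 / 1.2137 ≈ 1576.94.
Rounding up, n = 1577.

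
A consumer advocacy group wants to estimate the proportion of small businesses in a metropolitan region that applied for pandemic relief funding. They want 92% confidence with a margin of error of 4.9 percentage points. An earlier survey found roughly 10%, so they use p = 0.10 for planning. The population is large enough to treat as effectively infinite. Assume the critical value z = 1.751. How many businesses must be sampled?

With p = 0.10, p(1−p) = 0.0900.
n = z²·p(1−p)/E² = 1.751² × 0.0900 / 0.049² = 3.0660 × 0.0900 / 0.002401 ≈ 114.93.
Rounding up gives n = 115.

115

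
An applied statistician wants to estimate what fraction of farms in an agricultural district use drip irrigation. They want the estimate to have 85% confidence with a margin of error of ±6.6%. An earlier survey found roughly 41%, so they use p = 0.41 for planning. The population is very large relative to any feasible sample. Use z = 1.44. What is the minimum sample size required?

116

With p = 0.41, p(1−p) = 0.2419.
n = z²·p(1−p)/E² = 1.44² × 0.2419 / 0.066² = 2.0736 × 0.2419 / 0.004356 ≈ 115.15.
Rounding up gives n = 116.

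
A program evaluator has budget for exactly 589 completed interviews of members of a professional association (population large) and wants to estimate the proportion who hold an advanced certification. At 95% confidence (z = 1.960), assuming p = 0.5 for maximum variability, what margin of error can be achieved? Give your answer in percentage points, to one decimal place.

SE(p̂) = √[p(1−p)/n] = √[0.2500/589] = 0.02060.
E = z × SE = 1.960 × 0.02060 = 0.04038, or 4.0 percentage points.

4.0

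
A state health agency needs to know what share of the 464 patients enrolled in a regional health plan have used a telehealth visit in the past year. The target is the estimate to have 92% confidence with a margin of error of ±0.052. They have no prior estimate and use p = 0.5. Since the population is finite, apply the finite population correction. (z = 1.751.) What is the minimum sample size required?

177

Unadjusted: n₀ = 1.751² × 0.50 × 0.50 / 0.052² ≈ 283.47, so n₀ = 284.
Finite population correction with N = 464: n = n₀ / (1 + (n₀−1)/N) = 284 / (1 + 283/464) = 284 / 1.6099 ≈ 176.41.
Rounding up, n = 177.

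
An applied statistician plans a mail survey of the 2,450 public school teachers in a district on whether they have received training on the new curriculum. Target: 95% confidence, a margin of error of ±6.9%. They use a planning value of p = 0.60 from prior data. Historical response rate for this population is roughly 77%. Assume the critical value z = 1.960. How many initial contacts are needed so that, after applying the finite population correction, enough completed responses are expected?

234

Completed interviews needed (unadjusted): n₀ = 1.960² × 0.2400 / 0.069² ≈ 193.65 → 194.
FPC for N = 2,450: n = 194 / (1 + 193/2450) = 194 / 1.0788 ≈ 179.83 → 180.
At a 77% response rate, contacts needed = 180 / 0.77 ≈ 233.77 → 234.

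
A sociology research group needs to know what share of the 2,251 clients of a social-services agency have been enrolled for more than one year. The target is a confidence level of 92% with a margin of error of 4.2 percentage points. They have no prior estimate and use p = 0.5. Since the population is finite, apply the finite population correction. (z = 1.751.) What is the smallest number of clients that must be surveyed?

Unadjusted: n₀ = 1.751² × 0.50 × 0.50 / 0.042² ≈ 434.52, so n₀ = 435.
Finite population correction with N = 2,251: n = n₀ / (1 + (n₀−1)/N) = 435 / (1 + 434/2251) = 435 / 1.1928 ≈ 364.69.
Rounding up, n = 365.

365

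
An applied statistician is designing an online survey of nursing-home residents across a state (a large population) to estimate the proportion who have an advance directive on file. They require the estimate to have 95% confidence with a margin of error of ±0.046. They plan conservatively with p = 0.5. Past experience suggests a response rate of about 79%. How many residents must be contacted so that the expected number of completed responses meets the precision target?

For 95% confidence, z = 1.960.
Completed interviews needed: n₀ = 1.960² × 0.2500 / 0.046² ≈ 453.88 → 454.
At a 79% response rate, contacts needed = 454 / 0.79 ≈ 574.68 → 575.

575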